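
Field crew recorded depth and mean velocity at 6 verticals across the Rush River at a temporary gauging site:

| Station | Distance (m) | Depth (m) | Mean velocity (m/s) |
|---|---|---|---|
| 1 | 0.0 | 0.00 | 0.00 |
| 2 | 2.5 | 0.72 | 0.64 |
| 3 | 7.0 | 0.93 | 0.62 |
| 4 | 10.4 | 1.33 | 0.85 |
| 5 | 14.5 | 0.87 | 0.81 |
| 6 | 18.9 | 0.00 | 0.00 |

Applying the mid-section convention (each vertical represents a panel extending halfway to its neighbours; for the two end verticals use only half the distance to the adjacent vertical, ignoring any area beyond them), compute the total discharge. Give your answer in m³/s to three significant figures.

11.1 m³/s

w_2 = (7.0 − 0.0)/2 = 3.5 m; q_2 = 0.64 × 0.72 × 3.5 = 1.613 m³/s
w_3 = (10.4 − 2.5)/2 = 3.95 m; q_3 = 0.62 × 0.93 × 3.95 = 2.278 m³/s
w_4 = (14.5 − 7.0)/2 = 3.75 m; q_4 = 0.85 × 1.33 × 3.75 = 4.239 m³/s
w_5 = (18.9 − 10.4)/2 = 4.25 m; q_5 = 0.81 × 0.87 × 4.25 = 2.995 m³/s
Stations 1, 6 contribute zero (depth or velocity is 0).
Q = Σ qᵢ = 11.12 m³/s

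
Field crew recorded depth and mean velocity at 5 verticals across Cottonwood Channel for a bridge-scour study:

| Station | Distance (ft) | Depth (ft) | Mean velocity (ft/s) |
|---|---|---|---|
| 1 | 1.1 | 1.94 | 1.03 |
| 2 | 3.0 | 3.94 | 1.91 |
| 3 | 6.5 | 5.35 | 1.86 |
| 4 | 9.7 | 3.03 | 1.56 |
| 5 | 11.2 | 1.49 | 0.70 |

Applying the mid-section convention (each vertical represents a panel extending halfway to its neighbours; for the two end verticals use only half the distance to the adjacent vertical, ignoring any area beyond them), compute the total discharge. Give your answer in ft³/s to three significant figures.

w_1 = (3.0 − 1.1)/2 = 0.95 ft; q_1 = 1.03 × 1.94 × 0.95 = 1.898 ft³/s
w_2 = (6.5 − 1.1)/2 = 2.7 ft; q_2 = 1.91 × 3.94 × 2.7 = 20.32 ft³/s
w_3 = (9.7 − 3.0)/2 = 3.35 ft; q_3 = 1.86 × 5.35 × 3.35 = 33.34 ft³/s
w_4 = (11.2 − 6.5)/2 = 2.35 ft; q_4 = 1.56 × 3.03 × 2.35 = 11.11 ft³/s
w_5 = (11.2 − 9.7)/2 = 0.75 ft; q_5 = 0.70 × 1.49 × 0.75 = 0.7823 ft³/s
Q = Σ qᵢ = 67.44 ft³/s

67.4 ft³/s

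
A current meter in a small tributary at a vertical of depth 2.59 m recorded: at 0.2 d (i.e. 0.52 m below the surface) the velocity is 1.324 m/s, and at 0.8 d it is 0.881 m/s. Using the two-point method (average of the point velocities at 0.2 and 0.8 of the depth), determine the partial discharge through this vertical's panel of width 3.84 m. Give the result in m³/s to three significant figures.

11.0 m³/s

v̄ = (1.324 + 0.881) / 2 = 1.103 m/s
q = v̄ × d × w = 1.103 × 2.59 × 3.84 = 10.97 m³/s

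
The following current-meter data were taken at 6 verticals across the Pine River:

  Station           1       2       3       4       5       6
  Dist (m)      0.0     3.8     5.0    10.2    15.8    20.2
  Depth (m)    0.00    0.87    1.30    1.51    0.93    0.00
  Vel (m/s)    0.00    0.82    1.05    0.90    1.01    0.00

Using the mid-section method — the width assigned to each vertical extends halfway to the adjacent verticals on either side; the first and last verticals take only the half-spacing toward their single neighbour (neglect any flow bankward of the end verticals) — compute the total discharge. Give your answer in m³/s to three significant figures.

w_2 = (5.0 − 0.0)/2 = 2.5 m; q_2 = 0.82 × 0.87 × 2.5 = 1.784 m³/s
w_3 = (10.2 − 3.8)/2 = 3.2 m; q_3 = 1.05 × 1.30 × 3.2 = 4.368 m³/s
w_4 = (15.8 − 5.0)/2 = 5.4 m; q_4 = 0.90 × 1.51 × 5.4 = 7.339 m³/s
w_5 = (20.2 − 10.2)/2 = 5 m; q_5 = 1.01 × 0.93 × 5 = 4.697 m³/s
Stations 1, 6 contribute zero (depth or velocity is 0).
Q = Σ qᵢ = 18.19 m³/s

18.2 m³/s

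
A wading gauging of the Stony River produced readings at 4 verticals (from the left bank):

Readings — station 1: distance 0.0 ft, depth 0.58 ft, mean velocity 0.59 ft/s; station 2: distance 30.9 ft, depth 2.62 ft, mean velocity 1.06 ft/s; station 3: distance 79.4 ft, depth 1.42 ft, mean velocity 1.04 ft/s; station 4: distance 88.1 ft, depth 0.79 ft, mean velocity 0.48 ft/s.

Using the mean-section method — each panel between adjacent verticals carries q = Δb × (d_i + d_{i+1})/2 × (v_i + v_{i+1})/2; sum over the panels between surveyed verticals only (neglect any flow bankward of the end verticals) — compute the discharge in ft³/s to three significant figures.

151 ft³/s

Panel 1-2: Δb = 30.9 ft, d̄ = (0.58+2.62)/2 = 1.6, v̄ = (0.59+1.06)/2 = 0.825 → q = 30.9×1.6×0.825 = 40.79 ft³/s
Panel 2-3: Δb = 48.5 ft, d̄ = (2.62+1.42)/2 = 2.02, v̄ = (1.06+1.04)/2 = 1.05 → q = 48.5×2.02×1.05 = 102.9 ft³/s
Panel 3-4: Δb = 8.7 ft, d̄ = (1.42+0.79)/2 = 1.105, v̄ = (1.04+0.48)/2 = 0.76 → q = 8.7×1.105×0.76 = 7.306 ft³/s
Q = Σ q = 151.0 ft³/s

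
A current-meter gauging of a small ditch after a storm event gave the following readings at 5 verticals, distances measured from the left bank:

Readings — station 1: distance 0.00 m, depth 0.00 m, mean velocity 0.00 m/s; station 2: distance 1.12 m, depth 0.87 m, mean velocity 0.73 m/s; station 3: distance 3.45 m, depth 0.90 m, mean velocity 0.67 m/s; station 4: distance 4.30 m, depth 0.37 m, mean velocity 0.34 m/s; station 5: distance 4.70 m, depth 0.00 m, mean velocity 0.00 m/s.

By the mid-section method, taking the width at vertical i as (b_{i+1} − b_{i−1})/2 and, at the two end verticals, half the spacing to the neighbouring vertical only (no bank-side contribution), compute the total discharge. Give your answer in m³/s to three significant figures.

w_2 = (3.45 − 0.00)/2 = 1.725 m; q_2 = 0.73 × 0.87 × 1.725 = 1.096 m³/s
w_3 = (4.30 − 1.12)/2 = 1.59 m; q_3 = 0.67 × 0.90 × 1.59 = 0.9588 m³/s
w_4 = (4.70 − 3.45)/2 = 0.625 m; q_4 = 0.34 × 0.37 × 0.625 = 0.07863 m³/s
Stations 1, 5 contribute zero (depth or velocity is 0).
Q = Σ qᵢ = 2.133 m³/s

2.13 m³/s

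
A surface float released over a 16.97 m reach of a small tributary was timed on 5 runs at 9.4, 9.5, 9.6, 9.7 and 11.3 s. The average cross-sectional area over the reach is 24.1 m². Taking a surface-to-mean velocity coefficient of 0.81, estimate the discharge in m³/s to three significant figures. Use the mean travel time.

33.5 m³/s

t̄ = (9.4 + 9.5 + 9.6 + 9.7 + 11.3) / 5 = 9.9 s
v_surface = L / t̄ = 16.97 / 9.9 = 1.714 m/s
v_mean = 0.81 × 1.714 = 1.388 m/s
Q = A × v_mean = 24.1 × 1.388 = 33.46 m³/s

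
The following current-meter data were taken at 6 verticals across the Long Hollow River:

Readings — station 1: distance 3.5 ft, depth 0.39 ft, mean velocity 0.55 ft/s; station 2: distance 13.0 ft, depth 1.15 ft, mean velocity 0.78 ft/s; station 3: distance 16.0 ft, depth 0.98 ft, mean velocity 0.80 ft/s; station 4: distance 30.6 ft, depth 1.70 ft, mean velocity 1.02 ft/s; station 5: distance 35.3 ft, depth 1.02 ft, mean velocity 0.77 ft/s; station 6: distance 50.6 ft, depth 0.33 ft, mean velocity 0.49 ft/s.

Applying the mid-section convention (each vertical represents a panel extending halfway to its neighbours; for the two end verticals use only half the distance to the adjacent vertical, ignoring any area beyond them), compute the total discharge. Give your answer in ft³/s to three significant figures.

w_1 = (13.0 − 3.5)/2 = 4.75 ft; q_1 = 0.55 × 0.39 × 4.75 = 1.019 ft³/s
w_2 = (16.0 − 3.5)/2 = 6.25 ft; q_2 = 0.78 × 1.15 × 6.25 = 5.606 ft³/s
w_3 = (30.6 − 13.0)/2 = 8.8 ft; q_3 = 0.80 × 0.98 × 8.8 = 6.899 ft³/s
w_4 = (35.3 − 16.0)/2 = 9.65 ft; q_4 = 1.02 × 1.70 × 9.65 = 16.73 ft³/s
w_5 = (50.6 − 30.6)/2 = 10 ft; q_5 = 0.77 × 1.02 × 10 = 7.854 ft³/s
w_6 = (50.6 − 35.3)/2 = 7.65 ft; q_6 = 0.49 × 0.33 × 7.65 = 1.237 ft³/s
Q = Σ qᵢ = 39.35 ft³/s

39.3 ft³/s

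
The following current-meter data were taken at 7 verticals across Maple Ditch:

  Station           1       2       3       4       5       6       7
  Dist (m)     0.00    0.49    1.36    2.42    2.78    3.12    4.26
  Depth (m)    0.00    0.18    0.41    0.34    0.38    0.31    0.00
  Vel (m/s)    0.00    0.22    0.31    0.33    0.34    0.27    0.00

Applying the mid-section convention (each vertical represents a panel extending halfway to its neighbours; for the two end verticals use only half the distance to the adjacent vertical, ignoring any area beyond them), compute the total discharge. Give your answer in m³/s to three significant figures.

w_2 = (1.36 − 0.00)/2 = 0.68 m; q_2 = 0.22 × 0.18 × 0.68 = 0.02693 m³/s
w_3 = (2.42 − 0.49)/2 = 0.965 m; q_3 = 0.31 × 0.41 × 0.965 = 0.1227 m³/s
w_4 = (2.78 − 1.36)/2 = 0.71 m; q_4 = 0.33 × 0.34 × 0.71 = 0.07966 m³/s
w_5 = (3.12 − 2.42)/2 = 0.35 m; q_5 = 0.34 × 0.38 × 0.35 = 0.04522 m³/s
w_6 = (4.26 − 2.78)/2 = 0.74 m; q_6 = 0.27 × 0.31 × 0.74 = 0.06194 m³/s
Stations 1, 7 contribute zero (depth or velocity is 0).
Q = Σ qᵢ = 0.3364 m³/s

0.336 m³/s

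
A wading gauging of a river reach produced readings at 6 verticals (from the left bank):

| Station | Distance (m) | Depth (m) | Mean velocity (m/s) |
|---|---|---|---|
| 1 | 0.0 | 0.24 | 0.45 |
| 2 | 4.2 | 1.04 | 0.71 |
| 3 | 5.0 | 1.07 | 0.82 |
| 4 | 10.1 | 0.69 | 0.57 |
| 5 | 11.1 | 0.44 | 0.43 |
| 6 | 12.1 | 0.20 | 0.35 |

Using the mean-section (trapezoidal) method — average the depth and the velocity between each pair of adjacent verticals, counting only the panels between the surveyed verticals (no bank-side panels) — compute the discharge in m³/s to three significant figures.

Panel 1-2: Δb = 4.2 m, d̄ = (0.24+1.04)/2 = 0.64, v̄ = (0.45+0.71)/2 = 0.58 → q = 4.2×0.64×0.58 = 1.559 m³/s
Panel 2-3: Δb = 0.8 m, d̄ = (1.04+1.07)/2 = 1.055, v̄ = (0.71+0.82)/2 = 0.765 → q = 0.8×1.055×0.765 = 0.6457 m³/s
Panel 3-4: Δb = 5.1 m, d̄ = (1.07+0.69)/2 = 0.88, v̄ = (0.82+0.57)/2 = 0.695 → q = 5.1×0.88×0.695 = 3.119 m³/s
Panel 4-5: Δb = 1 m, d̄ = (0.69+0.44)/2 = 0.565, v̄ = (0.57+0.43)/2 = 0.5 → q = 1×0.565×0.5 = 0.2825 m³/s
Panel 5-6: Δb = 1 m, d̄ = (0.44+0.20)/2 = 0.32, v̄ = (0.43+0.35)/2 = 0.39 → q = 1×0.32×0.39 = 0.1248 m³/s
Q = Σ q = 5.731 m³/s

5.73 m³/s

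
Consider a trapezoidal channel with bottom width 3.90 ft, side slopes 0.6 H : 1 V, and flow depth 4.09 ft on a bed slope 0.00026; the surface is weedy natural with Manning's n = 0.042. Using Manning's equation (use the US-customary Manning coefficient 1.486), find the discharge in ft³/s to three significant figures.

23.0 ft³/s

A = (b + z·y)·y = (3.90 + 0.6×4.09)×4.09 = 25.99 ft²
P = b + 2y√(1+z²) = 3.90 + 2×4.09×√(1+0.6²) = 13.44 ft
R = A/P = 25.99/13.44 = 1.934 ft
Q = (1.486/n)·A·R^(2/3)·S^(1/2) = (1.486/0.042) × 25.99 × 1.934^(2/3) × 0.00026^(1/2) = 23.01 ft³/s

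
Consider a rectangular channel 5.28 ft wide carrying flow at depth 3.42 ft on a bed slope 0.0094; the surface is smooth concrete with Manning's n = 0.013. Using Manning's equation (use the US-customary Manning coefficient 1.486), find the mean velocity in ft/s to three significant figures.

14.5 ft/s

A = b·y = 5.28 × 3.42 = 18.06 ft²
P = b + 2y = 5.28 + 2×3.42 = 12.12 ft
R = A/P = 18.06/12.12 = 1.490 ft
Q = (1.486/n)·A·R^(2/3)·S^(1/2) = (1.486/0.013) × 18.06 × 1.490^(2/3) × 0.0094^(1/2) = 261.1 ft³/s
V = Q/A = 261.1/18.06 = 14.46 ft/s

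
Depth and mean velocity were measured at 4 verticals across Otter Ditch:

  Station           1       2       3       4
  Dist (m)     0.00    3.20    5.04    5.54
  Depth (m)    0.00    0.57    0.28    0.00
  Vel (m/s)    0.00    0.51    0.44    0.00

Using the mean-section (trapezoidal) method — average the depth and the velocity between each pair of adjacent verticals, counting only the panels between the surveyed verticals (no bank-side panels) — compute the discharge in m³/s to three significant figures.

Panel 1-2: Δb = 3.2 m, d̄ = (0.00+0.57)/2 = 0.285, v̄ = (0.00+0.51)/2 = 0.255 → q = 3.2×0.285×0.255 = 0.2326 m³/s
Panel 2-3: Δb = 1.84 m, d̄ = (0.57+0.28)/2 = 0.425, v̄ = (0.51+0.44)/2 = 0.475 → q = 1.84×0.425×0.475 = 0.3715 m³/s
Panel 3-4: Δb = 0.5 m, d̄ = (0.28+0.00)/2 = 0.14, v̄ = (0.44+0.00)/2 = 0.22 → q = 0.5×0.14×0.22 = 0.01540 m³/s
Q = Σ q = 0.6194 m³/s

0.619 m³/s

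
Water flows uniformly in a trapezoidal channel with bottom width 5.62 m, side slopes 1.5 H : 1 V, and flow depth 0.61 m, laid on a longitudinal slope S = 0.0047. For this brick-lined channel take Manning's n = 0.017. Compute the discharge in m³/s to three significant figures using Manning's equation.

10.3 m³/s

A = (b + z·y)·y = (5.62 + 1.5×0.61)×0.61 = 3.986 m²
P = b + 2y√(1+z²) = 5.62 + 2×0.61×√(1+1.5²) = 7.819 m
R = A/P = 3.986/7.819 = 0.5098 m
Q = (1/n)·A·R^(2/3)·S^(1/2) = (1/0.017) × 3.986 × 0.5098^(2/3) × 0.0047^(1/2) = 10.26 m³/s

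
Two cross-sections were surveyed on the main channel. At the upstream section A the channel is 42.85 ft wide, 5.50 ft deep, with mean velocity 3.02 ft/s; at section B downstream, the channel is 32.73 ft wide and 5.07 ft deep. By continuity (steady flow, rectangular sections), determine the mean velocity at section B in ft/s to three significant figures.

4.29 ft/s

Q = A₁V₁ = (42.85×5.50) × 3.02 = 711.7 ft³/s
A₂ = 32.73 × 5.07 = 165.9 ft²
V₂ = Q/A₂ = 711.7/165.9 = 4.289 ft/s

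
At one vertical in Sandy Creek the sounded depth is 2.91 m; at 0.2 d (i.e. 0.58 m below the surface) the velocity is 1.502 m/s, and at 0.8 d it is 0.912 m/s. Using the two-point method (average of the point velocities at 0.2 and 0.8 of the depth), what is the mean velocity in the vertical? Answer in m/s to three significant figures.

1.21 m/s

v̄ = (1.502 + 0.912) / 2 = 1.207 m/s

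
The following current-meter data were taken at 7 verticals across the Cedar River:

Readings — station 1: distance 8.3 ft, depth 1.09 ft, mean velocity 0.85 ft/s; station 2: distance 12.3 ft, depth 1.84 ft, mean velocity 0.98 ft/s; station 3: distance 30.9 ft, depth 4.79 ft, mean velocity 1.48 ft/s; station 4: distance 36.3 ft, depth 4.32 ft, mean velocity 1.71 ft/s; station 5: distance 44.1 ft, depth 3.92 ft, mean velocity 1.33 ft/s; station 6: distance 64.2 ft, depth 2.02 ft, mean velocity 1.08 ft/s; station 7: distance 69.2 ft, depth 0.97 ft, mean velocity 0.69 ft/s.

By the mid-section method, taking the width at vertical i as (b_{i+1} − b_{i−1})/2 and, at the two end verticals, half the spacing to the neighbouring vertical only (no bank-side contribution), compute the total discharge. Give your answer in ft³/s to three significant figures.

258 ft³/s

w_1 = (12.3 − 8.3)/2 = 2 ft; q_1 = 0.85 × 1.09 × 2 = 1.853 ft³/s
w_2 = (30.9 − 8.3)/2 = 11.3 ft; q_2 = 0.98 × 1.84 × 11.3 = 20.38 ft³/s
w_3 = (36.3 − 12.3)/2 = 12 ft; q_3 = 1.48 × 4.79 × 12 = 85.07 ft³/s
w_4 = (44.1 − 30.9)/2 = 6.6 ft; q_4 = 1.71 × 4.32 × 6.6 = 48.76 ft³/s
w_5 = (64.2 − 36.3)/2 = 13.95 ft; q_5 = 1.33 × 3.92 × 13.95 = 72.73 ft³/s
w_6 = (69.2 − 44.1)/2 = 12.55 ft; q_6 = 1.08 × 2.02 × 12.55 = 27.38 ft³/s
w_7 = (69.2 − 64.2)/2 = 2.5 ft; q_7 = 0.69 × 0.97 × 2.5 = 1.673 ft³/s
Q = Σ qᵢ = 257.8 ft³/s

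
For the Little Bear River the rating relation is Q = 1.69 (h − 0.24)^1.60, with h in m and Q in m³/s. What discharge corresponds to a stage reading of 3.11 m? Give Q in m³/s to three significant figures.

Q = 1.69 × (3.11 − 0.24)^1.60 = 1.69 × 2.87^1.60 = 9.131 m³/s

9.13 m³/s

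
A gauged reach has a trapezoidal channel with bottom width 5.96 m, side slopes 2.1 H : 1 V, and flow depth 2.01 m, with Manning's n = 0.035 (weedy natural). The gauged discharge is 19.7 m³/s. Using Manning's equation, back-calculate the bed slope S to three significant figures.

A = (b + z·y)·y = (5.96 + 2.1×2.01)×2.01 = 20.46 m²
P = b + 2y√(1+z²) = 5.96 + 2×2.01×√(1+2.1²) = 15.31 m
R = A/P = 20.46/15.31 = 1.337 m
S = (Q·n / (1·A·R^(2/3)))² = (19.7×0.035 / (1×20.46×1.213))² = 0.0007711

0.000771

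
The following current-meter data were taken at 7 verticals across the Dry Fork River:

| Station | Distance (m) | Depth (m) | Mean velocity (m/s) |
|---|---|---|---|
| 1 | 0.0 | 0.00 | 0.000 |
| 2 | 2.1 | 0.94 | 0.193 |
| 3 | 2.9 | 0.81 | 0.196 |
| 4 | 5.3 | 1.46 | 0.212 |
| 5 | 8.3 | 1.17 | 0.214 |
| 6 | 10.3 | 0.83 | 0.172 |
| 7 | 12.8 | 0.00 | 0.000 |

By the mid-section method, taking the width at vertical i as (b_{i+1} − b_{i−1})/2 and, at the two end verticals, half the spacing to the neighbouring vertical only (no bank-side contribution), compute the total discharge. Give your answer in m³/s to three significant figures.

w_2 = (2.9 − 0.0)/2 = 1.45 m; q_2 = 0.193 × 0.94 × 1.45 = 0.2631 m³/s
w_3 = (5.3 − 2.1)/2 = 1.6 m; q_3 = 0.196 × 0.81 × 1.6 = 0.2540 m³/s
w_4 = (8.3 − 2.9)/2 = 2.7 m; q_4 = 0.212 × 1.46 × 2.7 = 0.8357 m³/s
w_5 = (10.3 − 5.3)/2 = 2.5 m; q_5 = 0.214 × 1.17 × 2.5 = 0.6260 m³/s
w_6 = (12.8 − 8.3)/2 = 2.25 m; q_6 = 0.172 × 0.83 × 2.25 = 0.3212 m³/s
Stations 1, 7 contribute zero (depth or velocity is 0).
Q = Σ qᵢ = 2.300 m³/s

2.30 m³/s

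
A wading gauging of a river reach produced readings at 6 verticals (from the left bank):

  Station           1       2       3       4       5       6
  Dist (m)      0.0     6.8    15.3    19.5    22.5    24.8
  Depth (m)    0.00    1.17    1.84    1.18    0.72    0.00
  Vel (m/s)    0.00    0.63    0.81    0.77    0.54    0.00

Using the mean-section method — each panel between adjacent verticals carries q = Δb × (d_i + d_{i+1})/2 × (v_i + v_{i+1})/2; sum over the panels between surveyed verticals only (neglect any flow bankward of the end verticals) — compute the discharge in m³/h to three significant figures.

Panel 1-2: Δb = 6.8 m, d̄ = (0.00+1.17)/2 = 0.585, v̄ = (0.00+0.63)/2 = 0.315 → q = 6.8×0.585×0.315 = 1.253 m³/s
Panel 2-3: Δb = 8.5 m, d̄ = (1.17+1.84)/2 = 1.505, v̄ = (0.63+0.81)/2 = 0.72 → q = 8.5×1.505×0.72 = 9.211 m³/s
Panel 3-4: Δb = 4.2 m, d̄ = (1.84+1.18)/2 = 1.51, v̄ = (0.81+0.77)/2 = 0.79 → q = 4.2×1.51×0.79 = 5.010 m³/s
Panel 4-5: Δb = 3 m, d̄ = (1.18+0.72)/2 = 0.95, v̄ = (0.77+0.54)/2 = 0.655 → q = 3×0.95×0.655 = 1.867 m³/s
Panel 5-6: Δb = 2.3 m, d̄ = (0.72+0.00)/2 = 0.36, v̄ = (0.54+0.00)/2 = 0.27 → q = 2.3×0.36×0.27 = 0.2236 m³/s
Q = Σ q = 17.56 m³/s
= 17.56 × 3600 = 63230 m³/h

63200 m³/h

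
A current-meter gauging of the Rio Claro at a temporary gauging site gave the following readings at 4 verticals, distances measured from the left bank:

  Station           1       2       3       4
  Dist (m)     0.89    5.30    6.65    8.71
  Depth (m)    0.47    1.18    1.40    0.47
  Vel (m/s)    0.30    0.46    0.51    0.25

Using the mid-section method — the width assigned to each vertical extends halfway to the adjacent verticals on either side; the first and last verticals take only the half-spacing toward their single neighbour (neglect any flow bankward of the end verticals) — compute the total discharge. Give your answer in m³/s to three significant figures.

3.21 m³/s

w_1 = (5.30 − 0.89)/2 = 2.205 m; q_1 = 0.30 × 0.47 × 2.205 = 0.3109 m³/s
w_2 = (6.65 − 0.89)/2 = 2.88 m; q_2 = 0.46 × 1.18 × 2.88 = 1.563 m³/s
w_3 = (8.71 − 5.30)/2 = 1.705 m; q_3 = 0.51 × 1.40 × 1.705 = 1.217 m³/s
w_4 = (8.71 − 6.65)/2 = 1.03 m; q_4 = 0.25 × 0.47 × 1.03 = 0.1210 m³/s
Q = Σ qᵢ = 3.213 m³/s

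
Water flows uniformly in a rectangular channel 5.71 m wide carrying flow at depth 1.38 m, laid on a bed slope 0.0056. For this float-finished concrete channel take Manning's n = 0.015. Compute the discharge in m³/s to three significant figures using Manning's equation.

37.5 m³/s

A = b·y = 5.71 × 1.38 = 7.880 m²
P = b + 2y = 5.71 + 2×1.38 = 8.470 m
R = A/P = 7.880/8.470 = 0.9303 m
Q = (1/n)·A·R^(2/3)·S^(1/2) = (1/0.015) × 7.880 × 0.9303^(2/3) × 0.0056^(1/2) = 37.46 m³/s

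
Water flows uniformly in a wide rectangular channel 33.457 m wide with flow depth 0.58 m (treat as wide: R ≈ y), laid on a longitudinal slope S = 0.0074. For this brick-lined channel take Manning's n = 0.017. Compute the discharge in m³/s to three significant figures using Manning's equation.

68.3 m³/s

A = b·y = 33.457 × 0.58 = 19.41 m²
Wide channel: R ≈ y = 0.58 m
Q = (1/n)·A·R^(2/3)·S^(1/2) = (1/0.017) × 19.41 × 0.5800^(2/3) × 0.0074^(1/2) = 68.29 m³/s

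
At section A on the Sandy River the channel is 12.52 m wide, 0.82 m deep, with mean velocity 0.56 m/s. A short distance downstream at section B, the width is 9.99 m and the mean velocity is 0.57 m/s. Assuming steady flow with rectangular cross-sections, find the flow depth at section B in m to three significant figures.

1.01 m

Q = A₁V₁ = (12.52×0.82) × 0.56 = 5.749 m³/s
d₂ = Q/(b₂ V₂) = 5.749/(9.99×0.57) = 1.010 m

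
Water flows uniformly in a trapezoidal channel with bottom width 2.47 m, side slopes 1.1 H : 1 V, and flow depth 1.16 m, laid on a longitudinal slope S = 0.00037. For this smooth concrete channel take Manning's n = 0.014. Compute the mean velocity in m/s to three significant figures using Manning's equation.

1.12 m/s

A = (b + z·y)·y = (2.47 + 1.1×1.16)×1.16 = 4.345 m²
P = b + 2y√(1+z²) = 2.47 + 2×1.16×√(1+1.1²) = 5.919 m
R = A/P = 4.345/5.919 = 0.7341 m
Q = (1/n)·A·R^(2/3)·S^(1/2) = (1/0.014) × 4.345 × 0.7341^(2/3) × 0.00037^(1/2) = 4.859 m³/s
V = Q/A = 4.859/4.345 = 1.118 m/s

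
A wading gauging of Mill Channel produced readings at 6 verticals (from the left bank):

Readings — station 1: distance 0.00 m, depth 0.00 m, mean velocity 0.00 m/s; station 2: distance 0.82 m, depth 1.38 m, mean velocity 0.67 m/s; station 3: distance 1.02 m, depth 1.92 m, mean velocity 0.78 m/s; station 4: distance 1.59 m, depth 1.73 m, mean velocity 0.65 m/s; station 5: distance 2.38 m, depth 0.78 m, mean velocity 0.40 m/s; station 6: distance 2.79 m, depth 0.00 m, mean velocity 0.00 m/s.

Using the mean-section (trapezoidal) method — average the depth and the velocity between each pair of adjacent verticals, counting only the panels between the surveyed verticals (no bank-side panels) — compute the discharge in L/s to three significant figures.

1730 L/s

Panel 1-2: Δb = 0.82 m, d̄ = (0.00+1.38)/2 = 0.69, v̄ = (0.00+0.67)/2 = 0.335 → q = 0.82×0.69×0.335 = 0.1895 m³/s
Panel 2-3: Δb = 0.2 m, d̄ = (1.38+1.92)/2 = 1.65, v̄ = (0.67+0.78)/2 = 0.725 → q = 0.2×1.65×0.725 = 0.2393 m³/s
Panel 3-4: Δb = 0.57 m, d̄ = (1.92+1.73)/2 = 1.825, v̄ = (0.78+0.65)/2 = 0.715 → q = 0.57×1.825×0.715 = 0.7438 m³/s
Panel 4-5: Δb = 0.79 m, d̄ = (1.73+0.78)/2 = 1.255, v̄ = (0.65+0.40)/2 = 0.525 → q = 0.79×1.255×0.525 = 0.5205 m³/s
Panel 5-6: Δb = 0.41 m, d̄ = (0.78+0.00)/2 = 0.39, v̄ = (0.40+0.00)/2 = 0.2 → q = 0.41×0.39×0.2 = 0.03198 m³/s
Q = Σ q = 1.725 m³/s
= 1.725 × 1000 = 1725 L/s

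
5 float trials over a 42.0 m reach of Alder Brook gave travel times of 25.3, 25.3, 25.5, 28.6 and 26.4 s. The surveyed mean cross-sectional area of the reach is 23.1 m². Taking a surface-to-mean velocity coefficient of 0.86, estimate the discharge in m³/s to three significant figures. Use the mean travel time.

31.8 m³/s

t̄ = (25.3 + 25.3 + 25.5 + 28.6 + 26.4) / 5 = 26.22 s
v_surface = L / t̄ = 42.0 / 26.22 = 1.602 m/s
v_mean = 0.86 × 1.602 = 1.378 m/s
Q = A × v_mean = 23.1 × 1.378 = 31.82 m³/s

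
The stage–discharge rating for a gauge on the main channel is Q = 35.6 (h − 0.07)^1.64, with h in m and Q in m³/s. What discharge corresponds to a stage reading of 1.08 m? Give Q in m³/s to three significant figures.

36.2 m³/s

Q = 35.6 × (1.08 − 0.07)^1.64 = 35.6 × 1.01^1.64 = 36.19 m³/s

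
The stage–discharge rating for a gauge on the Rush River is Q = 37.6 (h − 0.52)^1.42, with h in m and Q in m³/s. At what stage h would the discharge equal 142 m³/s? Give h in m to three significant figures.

h − h₀ = (Q/C)^(1/b) = (142/37.6)^(1/1.42) = 2.549 m
h = 0.52 + 2.549 = 3.069 m

3.07 m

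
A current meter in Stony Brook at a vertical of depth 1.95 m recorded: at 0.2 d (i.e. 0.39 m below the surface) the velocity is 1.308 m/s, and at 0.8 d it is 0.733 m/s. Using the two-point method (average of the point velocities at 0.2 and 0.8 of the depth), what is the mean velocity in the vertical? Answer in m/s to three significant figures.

v̄ = (1.308 + 0.733) / 2 = 1.021 m/s

1.02 m/s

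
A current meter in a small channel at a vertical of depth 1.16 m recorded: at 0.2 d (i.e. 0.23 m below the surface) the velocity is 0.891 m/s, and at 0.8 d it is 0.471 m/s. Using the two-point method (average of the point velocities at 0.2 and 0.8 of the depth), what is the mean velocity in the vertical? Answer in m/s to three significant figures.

v̄ = (0.891 + 0.471) / 2 = 0.6810 m/s

0.681 m/s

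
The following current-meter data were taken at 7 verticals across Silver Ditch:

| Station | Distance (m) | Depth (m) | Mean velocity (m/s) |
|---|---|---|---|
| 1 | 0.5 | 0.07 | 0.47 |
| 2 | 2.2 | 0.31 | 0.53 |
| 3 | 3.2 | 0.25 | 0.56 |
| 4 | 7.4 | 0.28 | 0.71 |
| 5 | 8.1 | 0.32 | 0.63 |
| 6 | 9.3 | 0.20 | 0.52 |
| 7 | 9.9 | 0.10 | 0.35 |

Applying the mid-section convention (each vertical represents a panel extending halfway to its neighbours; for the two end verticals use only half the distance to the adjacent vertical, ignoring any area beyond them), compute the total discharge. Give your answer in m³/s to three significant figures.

1.40 m³/s

w_1 = (2.2 − 0.5)/2 = 0.85 m; q_1 = 0.47 × 0.07 × 0.85 = 0.02797 m³/s
w_2 = (3.2 − 0.5)/2 = 1.35 m; q_2 = 0.53 × 0.31 × 1.35 = 0.2218 m³/s
w_3 = (7.4 − 2.2)/2 = 2.6 m; q_3 = 0.56 × 0.25 × 2.6 = 0.3640 m³/s
w_4 = (8.1 − 3.2)/2 = 2.45 m; q_4 = 0.71 × 0.28 × 2.45 = 0.4871 m³/s
w_5 = (9.3 − 7.4)/2 = 0.95 m; q_5 = 0.63 × 0.32 × 0.95 = 0.1915 m³/s
w_6 = (9.9 − 8.1)/2 = 0.9 m; q_6 = 0.52 × 0.20 × 0.9 = 0.09360 m³/s
w_7 = (9.9 − 9.3)/2 = 0.3 m; q_7 = 0.35 × 0.10 × 0.3 = 0.01050 m³/s
Q = Σ qᵢ = 1.396 m³/s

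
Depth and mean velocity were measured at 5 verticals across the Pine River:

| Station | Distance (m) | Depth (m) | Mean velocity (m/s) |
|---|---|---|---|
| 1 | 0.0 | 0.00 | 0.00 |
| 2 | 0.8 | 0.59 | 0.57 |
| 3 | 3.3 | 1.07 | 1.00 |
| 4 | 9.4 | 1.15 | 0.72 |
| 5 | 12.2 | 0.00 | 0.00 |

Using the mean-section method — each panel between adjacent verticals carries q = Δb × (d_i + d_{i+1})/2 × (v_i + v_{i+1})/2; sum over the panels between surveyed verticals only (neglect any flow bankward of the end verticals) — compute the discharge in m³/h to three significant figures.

Panel 1-2: Δb = 0.8 m, d̄ = (0.00+0.59)/2 = 0.295, v̄ = (0.00+0.57)/2 = 0.285 → q = 0.8×0.295×0.285 = 0.06726 m³/s
Panel 2-3: Δb = 2.5 m, d̄ = (0.59+1.07)/2 = 0.83, v̄ = (0.57+1.00)/2 = 0.785 → q = 2.5×0.83×0.785 = 1.629 m³/s
Panel 3-4: Δb = 6.1 m, d̄ = (1.07+1.15)/2 = 1.11, v̄ = (1.00+0.72)/2 = 0.86 → q = 6.1×1.11×0.86 = 5.823 m³/s
Panel 4-5: Δb = 2.8 m, d̄ = (1.15+0.00)/2 = 0.575, v̄ = (0.72+0.00)/2 = 0.36 → q = 2.8×0.575×0.36 = 0.5796 m³/s
Q = Σ q = 8.099 m³/s
= 8.099 × 3600 = 29160 m³/h

29200 m³/h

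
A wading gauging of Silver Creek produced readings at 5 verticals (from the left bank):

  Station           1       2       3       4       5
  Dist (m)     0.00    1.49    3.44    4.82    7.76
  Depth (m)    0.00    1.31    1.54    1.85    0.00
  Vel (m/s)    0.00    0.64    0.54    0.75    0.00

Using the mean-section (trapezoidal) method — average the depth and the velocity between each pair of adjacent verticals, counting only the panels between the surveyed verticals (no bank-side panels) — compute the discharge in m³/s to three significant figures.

4.48 m³/s

Panel 1-2: Δb = 1.49 m, d̄ = (0.00+1.31)/2 = 0.655, v̄ = (0.00+0.64)/2 = 0.32 → q = 1.49×0.655×0.32 = 0.3123 m³/s
Panel 2-3: Δb = 1.95 m, d̄ = (1.31+1.54)/2 = 1.425, v̄ = (0.64+0.54)/2 = 0.59 → q = 1.95×1.425×0.59 = 1.639 m³/s
Panel 3-4: Δb = 1.38 m, d̄ = (1.54+1.85)/2 = 1.695, v̄ = (0.54+0.75)/2 = 0.645 → q = 1.38×1.695×0.645 = 1.509 m³/s
Panel 4-5: Δb = 2.94 m, d̄ = (1.85+0.00)/2 = 0.925, v̄ = (0.75+0.00)/2 = 0.375 → q = 2.94×0.925×0.375 = 1.020 m³/s
Q = Σ q = 4.480 m³/s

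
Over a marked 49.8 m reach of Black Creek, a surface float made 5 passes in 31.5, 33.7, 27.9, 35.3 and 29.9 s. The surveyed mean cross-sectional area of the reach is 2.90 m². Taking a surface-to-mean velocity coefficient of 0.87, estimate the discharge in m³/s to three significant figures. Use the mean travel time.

t̄ = (31.5 + 33.7 + 27.9 + 35.3 + 29.9) / 5 = 31.66 s
v_surface = L / t̄ = 49.8 / 31.66 = 1.573 m/s
v_mean = 0.87 × 1.573 = 1.368 m/s
Q = A × v_mean = 2.90 × 1.368 = 3.969 m³/s

3.97 m³/s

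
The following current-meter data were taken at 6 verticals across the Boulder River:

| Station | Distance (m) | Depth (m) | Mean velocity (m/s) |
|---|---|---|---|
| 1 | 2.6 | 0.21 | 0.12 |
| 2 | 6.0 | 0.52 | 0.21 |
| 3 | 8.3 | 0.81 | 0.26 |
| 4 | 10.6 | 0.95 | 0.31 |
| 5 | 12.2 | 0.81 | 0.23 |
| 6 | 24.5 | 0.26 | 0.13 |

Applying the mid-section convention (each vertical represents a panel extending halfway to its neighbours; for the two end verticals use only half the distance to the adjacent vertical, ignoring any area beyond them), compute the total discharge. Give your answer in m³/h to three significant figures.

10500 m³/h

w_1 = (6.0 − 2.6)/2 = 1.7 m; q_1 = 0.12 × 0.21 × 1.7 = 0.04284 m³/s
w_2 = (8.3 − 2.6)/2 = 2.85 m; q_2 = 0.21 × 0.52 × 2.85 = 0.3112 m³/s
w_3 = (10.6 − 6.0)/2 = 2.3 m; q_3 = 0.26 × 0.81 × 2.3 = 0.4844 m³/s
w_4 = (12.2 − 8.3)/2 = 1.95 m; q_4 = 0.31 × 0.95 × 1.95 = 0.5743 m³/s
w_5 = (24.5 − 10.6)/2 = 6.95 m; q_5 = 0.23 × 0.81 × 6.95 = 1.295 m³/s
w_6 = (24.5 − 12.2)/2 = 6.15 m; q_6 = 0.13 × 0.26 × 6.15 = 0.2079 m³/s
Q = Σ qᵢ = 2.915 m³/s
= 2.915 × 3600 = 10500 m³/h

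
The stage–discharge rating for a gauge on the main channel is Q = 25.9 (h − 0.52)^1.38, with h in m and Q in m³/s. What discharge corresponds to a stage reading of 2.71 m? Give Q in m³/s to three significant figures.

Q = 25.9 × (2.71 − 0.52)^1.38 = 25.9 × 2.19^1.38 = 76.40 m³/s

76.4 m³/s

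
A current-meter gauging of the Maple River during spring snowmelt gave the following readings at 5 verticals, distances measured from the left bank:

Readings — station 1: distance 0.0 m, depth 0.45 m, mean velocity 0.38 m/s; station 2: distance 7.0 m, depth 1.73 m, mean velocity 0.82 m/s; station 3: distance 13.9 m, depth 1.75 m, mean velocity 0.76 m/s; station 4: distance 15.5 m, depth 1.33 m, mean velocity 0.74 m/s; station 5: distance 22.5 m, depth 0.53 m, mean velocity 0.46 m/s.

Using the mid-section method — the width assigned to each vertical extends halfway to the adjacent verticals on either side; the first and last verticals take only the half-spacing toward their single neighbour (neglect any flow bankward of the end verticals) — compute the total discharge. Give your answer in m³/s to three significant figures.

21.2 m³/s

w_1 = (7.0 − 0.0)/2 = 3.5 m; q_1 = 0.38 × 0.45 × 3.5 = 0.5985 m³/s
w_2 = (13.9 − 0.0)/2 = 6.95 m; q_2 = 0.82 × 1.73 × 6.95 = 9.859 m³/s
w_3 = (15.5 − 7.0)/2 = 4.25 m; q_3 = 0.76 × 1.75 × 4.25 = 5.653 m³/s
w_4 = (22.5 − 13.9)/2 = 4.3 m; q_4 = 0.74 × 1.33 × 4.3 = 4.232 m³/s
w_5 = (22.5 − 15.5)/2 = 3.5 m; q_5 = 0.46 × 0.53 × 3.5 = 0.8533 m³/s
Q = Σ qᵢ = 21.20 m³/s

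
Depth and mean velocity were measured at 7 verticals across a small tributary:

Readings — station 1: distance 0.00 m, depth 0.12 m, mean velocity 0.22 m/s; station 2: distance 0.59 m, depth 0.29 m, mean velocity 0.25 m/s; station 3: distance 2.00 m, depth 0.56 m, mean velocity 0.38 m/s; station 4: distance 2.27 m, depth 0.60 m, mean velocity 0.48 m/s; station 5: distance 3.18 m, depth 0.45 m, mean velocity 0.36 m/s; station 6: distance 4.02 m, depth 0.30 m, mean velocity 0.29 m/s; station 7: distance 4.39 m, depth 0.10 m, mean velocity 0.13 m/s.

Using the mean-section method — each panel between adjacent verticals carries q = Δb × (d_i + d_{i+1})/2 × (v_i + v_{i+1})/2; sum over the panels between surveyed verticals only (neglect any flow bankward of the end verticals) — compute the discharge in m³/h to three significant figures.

2170 m³/h

Panel 1-2: Δb = 0.59 m, d̄ = (0.12+0.29)/2 = 0.205, v̄ = (0.22+0.25)/2 = 0.235 → q = 0.59×0.205×0.235 = 0.02842 m³/s
Panel 2-3: Δb = 1.41 m, d̄ = (0.29+0.56)/2 = 0.425, v̄ = (0.25+0.38)/2 = 0.315 → q = 1.41×0.425×0.315 = 0.1888 m³/s
Panel 3-4: Δb = 0.27 m, d̄ = (0.56+0.60)/2 = 0.58, v̄ = (0.38+0.48)/2 = 0.43 → q = 0.27×0.58×0.43 = 0.06734 m³/s
Panel 4-5: Δb = 0.91 m, d̄ = (0.60+0.45)/2 = 0.525, v̄ = (0.48+0.36)/2 = 0.42 → q = 0.91×0.525×0.42 = 0.2007 m³/s
Panel 5-6: Δb = 0.84 m, d̄ = (0.45+0.30)/2 = 0.375, v̄ = (0.36+0.29)/2 = 0.325 → q = 0.84×0.375×0.325 = 0.1024 m³/s
Panel 6-7: Δb = 0.37 m, d̄ = (0.30+0.10)/2 = 0.2, v̄ = (0.29+0.13)/2 = 0.21 → q = 0.37×0.2×0.21 = 0.01554 m³/s
Q = Σ q = 0.6031 m³/s
= 0.6031 × 3600 = 2171 m³/h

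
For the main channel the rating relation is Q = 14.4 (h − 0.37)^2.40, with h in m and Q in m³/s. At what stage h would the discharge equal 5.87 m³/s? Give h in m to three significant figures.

h − h₀ = (Q/C)^(1/b) = (5.87/14.4)^(1/2.40) = 0.6880 m
h = 0.37 + 0.6880 = 1.058 m

1.06 m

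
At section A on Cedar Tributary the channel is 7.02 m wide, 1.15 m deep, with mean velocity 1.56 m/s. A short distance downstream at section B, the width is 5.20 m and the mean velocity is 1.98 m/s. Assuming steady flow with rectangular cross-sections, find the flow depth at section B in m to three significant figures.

Q = A₁V₁ = (7.02×1.15) × 1.56 = 12.59 m³/s
d₂ = Q/(b₂ V₂) = 12.59/(5.20×1.98) = 1.223 m

1.22 m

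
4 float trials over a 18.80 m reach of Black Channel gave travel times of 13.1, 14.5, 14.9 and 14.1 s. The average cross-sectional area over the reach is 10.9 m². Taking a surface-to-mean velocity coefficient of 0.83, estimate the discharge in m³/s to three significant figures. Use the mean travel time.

t̄ = (13.1 + 14.5 + 14.9 + 14.1) / 4 = 14.15 s
v_surface = L / t̄ = 18.80 / 14.15 = 1.329 m/s
v_mean = 0.83 × 1.329 = 1.103 m/s
Q = A × v_mean = 10.9 × 1.103 = 12.02 m³/s

12.0 m³/s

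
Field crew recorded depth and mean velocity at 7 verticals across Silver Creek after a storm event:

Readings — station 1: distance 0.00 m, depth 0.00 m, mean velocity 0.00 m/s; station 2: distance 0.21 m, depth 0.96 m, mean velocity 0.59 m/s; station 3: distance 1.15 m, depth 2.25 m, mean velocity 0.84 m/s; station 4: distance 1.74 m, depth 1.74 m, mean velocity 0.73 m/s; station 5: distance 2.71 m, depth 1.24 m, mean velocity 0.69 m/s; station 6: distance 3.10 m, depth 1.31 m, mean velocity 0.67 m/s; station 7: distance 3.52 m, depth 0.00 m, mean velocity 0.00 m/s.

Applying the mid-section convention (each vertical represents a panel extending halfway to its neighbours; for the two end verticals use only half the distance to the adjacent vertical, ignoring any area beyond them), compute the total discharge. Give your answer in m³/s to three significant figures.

3.70 m³/s

w_2 = (1.15 − 0.00)/2 = 0.575 m; q_2 = 0.59 × 0.96 × 0.575 = 0.3257 m³/s
w_3 = (1.74 − 0.21)/2 = 0.765 m; q_3 = 0.84 × 2.25 × 0.765 = 1.446 m³/s
w_4 = (2.71 − 1.15)/2 = 0.78 m; q_4 = 0.73 × 1.74 × 0.78 = 0.9908 m³/s
w_5 = (3.10 − 1.74)/2 = 0.68 m; q_5 = 0.69 × 1.24 × 0.68 = 0.5818 m³/s
w_6 = (3.52 − 2.71)/2 = 0.405 m; q_6 = 0.67 × 1.31 × 0.405 = 0.3555 m³/s
Stations 1, 7 contribute zero (depth or velocity is 0).
Q = Σ qᵢ = 3.700 m³/s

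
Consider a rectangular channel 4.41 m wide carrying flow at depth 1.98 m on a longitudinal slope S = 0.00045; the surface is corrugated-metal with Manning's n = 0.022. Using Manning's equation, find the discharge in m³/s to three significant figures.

A = b·y = 4.41 × 1.98 = 8.732 m²
P = b + 2y = 4.41 + 2×1.98 = 8.370 m
R = A/P = 8.732/8.370 = 1.043 m
Q = (1/n)·A·R^(2/3)·S^(1/2) = (1/0.022) × 8.732 × 1.043^(2/3) × 0.00045^(1/2) = 8.660 m³/s

8.66 m³/s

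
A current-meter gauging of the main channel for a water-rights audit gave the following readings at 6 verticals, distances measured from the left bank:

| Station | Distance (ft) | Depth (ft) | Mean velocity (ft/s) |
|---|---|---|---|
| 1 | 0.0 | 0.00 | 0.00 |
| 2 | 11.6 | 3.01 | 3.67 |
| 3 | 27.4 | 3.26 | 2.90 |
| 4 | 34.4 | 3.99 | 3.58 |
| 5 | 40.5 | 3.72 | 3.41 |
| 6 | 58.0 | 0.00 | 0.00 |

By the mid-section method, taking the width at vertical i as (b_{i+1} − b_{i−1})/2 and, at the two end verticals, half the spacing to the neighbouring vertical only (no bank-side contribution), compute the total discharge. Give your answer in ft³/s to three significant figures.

502 ft³/s

w_2 = (27.4 − 0.0)/2 = 13.7 ft; q_2 = 3.67 × 3.01 × 13.7 = 151.3 ft³/s
w_3 = (34.4 − 11.6)/2 = 11.4 ft; q_3 = 2.90 × 3.26 × 11.4 = 107.8 ft³/s
w_4 = (40.5 − 27.4)/2 = 6.55 ft; q_4 = 3.58 × 3.99 × 6.55 = 93.56 ft³/s
w_5 = (58.0 − 34.4)/2 = 11.8 ft; q_5 = 3.41 × 3.72 × 11.8 = 149.7 ft³/s
Stations 1, 6 contribute zero (depth or velocity is 0).
Q = Σ qᵢ = 502.4 ft³/s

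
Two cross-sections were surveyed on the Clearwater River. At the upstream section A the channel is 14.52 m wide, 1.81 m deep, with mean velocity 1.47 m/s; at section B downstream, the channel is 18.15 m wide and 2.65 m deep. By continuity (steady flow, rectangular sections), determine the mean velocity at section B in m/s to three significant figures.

Q = A₁V₁ = (14.52×1.81) × 1.47 = 38.63 m³/s
A₂ = 18.15 × 2.65 = 48.10 m²
V₂ = Q/A₂ = 38.63/48.10 = 0.8032 m/s

0.803 m/s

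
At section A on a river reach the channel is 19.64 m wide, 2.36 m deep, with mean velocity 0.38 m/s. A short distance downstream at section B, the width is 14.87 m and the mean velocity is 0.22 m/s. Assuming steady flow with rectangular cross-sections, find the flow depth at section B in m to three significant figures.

5.38 m

Q = A₁V₁ = (19.64×2.36) × 0.38 = 17.61 m³/s
d₂ = Q/(b₂ V₂) = 17.61/(14.87×0.22) = 5.384 m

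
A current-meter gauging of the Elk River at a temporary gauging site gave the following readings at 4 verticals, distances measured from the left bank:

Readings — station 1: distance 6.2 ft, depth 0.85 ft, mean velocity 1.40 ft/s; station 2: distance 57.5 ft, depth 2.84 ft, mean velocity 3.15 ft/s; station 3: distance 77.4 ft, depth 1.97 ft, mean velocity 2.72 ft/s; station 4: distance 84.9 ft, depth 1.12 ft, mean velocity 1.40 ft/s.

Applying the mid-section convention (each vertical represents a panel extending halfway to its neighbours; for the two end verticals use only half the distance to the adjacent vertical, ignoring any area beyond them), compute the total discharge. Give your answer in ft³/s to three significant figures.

w_1 = (57.5 − 6.2)/2 = 25.65 ft; q_1 = 1.40 × 0.85 × 25.65 = 30.52 ft³/s
w_2 = (77.4 − 6.2)/2 = 35.6 ft; q_2 = 3.15 × 2.84 × 35.6 = 318.5 ft³/s
w_3 = (84.9 − 57.5)/2 = 13.7 ft; q_3 = 2.72 × 1.97 × 13.7 = 73.41 ft³/s
w_4 = (84.9 − 77.4)/2 = 3.75 ft; q_4 = 1.40 × 1.12 × 3.75 = 5.880 ft³/s
Q = Σ qᵢ = 428.3 ft³/s

428 ft³/s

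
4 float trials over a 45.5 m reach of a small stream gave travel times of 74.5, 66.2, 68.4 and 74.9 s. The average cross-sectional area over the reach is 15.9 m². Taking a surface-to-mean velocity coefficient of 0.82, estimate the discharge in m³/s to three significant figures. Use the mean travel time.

8.36 m³/s

t̄ = (74.5 + 66.2 + 68.4 + 74.9) / 4 = 71 s
v_surface = L / t̄ = 45.5 / 71 = 0.6408 m/s
v_mean = 0.82 × 0.6408 = 0.5255 m/s
Q = A × v_mean = 15.9 × 0.5255 = 8.355 m³/s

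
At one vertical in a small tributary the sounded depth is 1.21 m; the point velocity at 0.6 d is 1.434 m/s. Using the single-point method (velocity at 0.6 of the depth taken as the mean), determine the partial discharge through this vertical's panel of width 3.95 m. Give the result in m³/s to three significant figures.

v̄ = v₀.₆ = 1.434 m/s
q = v̄ × d × w = 1.434 × 1.21 × 3.95 = 6.854 m³/s

6.85 m³/s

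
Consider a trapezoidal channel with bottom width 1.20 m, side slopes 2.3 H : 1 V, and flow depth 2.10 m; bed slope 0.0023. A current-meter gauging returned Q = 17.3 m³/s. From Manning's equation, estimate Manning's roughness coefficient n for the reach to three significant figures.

0.0369

A = (b + z·y)·y = (1.20 + 2.3×2.10)×2.10 = 12.66 m²
P = b + 2y√(1+z²) = 1.20 + 2×2.10×√(1+2.3²) = 11.73 m
R = A/P = 12.66/11.73 = 1.079 m
n = (1/Q)·A·R^(2/3)·S^(1/2) = (1/17.3) × 12.66 × 1.052 × 0.04796 = 0.03693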